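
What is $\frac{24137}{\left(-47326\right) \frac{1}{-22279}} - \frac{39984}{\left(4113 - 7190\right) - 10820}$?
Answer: $\frac{7474979337815}{657689422} \approx 11366.0$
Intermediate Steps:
$\frac{24137}{\left(-47326\right) \frac{1}{-22279}} - \frac{39984}{\left(4113 - 7190\right) - 10820} = \frac{24137}{\left(-47326\right) \left(- \frac{1}{22279}\right)} - \frac{39984}{-3077 - 10820} = \frac{24137}{\frac{47326}{22279}} - \frac{39984}{-13897} = 24137 \cdot \frac{22279}{47326} - - \frac{39984}{13897} = \frac{537748223}{47326} + \frac{39984}{13897} = \frac{7474979337815}{657689422}$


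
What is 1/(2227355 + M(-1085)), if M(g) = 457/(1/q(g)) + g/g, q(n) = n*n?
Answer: 1/540219181 ≈ 1.8511e-9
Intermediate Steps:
q(n) = n²
M(g) = 1 + 457*g² (M(g) = 457/(1/(g²)) + g/g = 457/(g⁻²) + 1 = 457*g² + 1 = 1 + 457*g²)
1/(2227355 + M(-1085)) = 1/(2227355 + (1 + 457*(-1085)²)) = 1/(2227355 + (1 + 457*1177225)) = 1/(2227355 + (1 + 537991825)) = 1/(2227355 + 537991826) = 1/540219181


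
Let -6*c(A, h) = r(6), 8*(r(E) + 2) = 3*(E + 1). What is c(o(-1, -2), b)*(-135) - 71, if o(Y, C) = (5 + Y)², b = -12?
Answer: -911/16 ≈ -56.938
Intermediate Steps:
r(E) = -13/8 + 3*E/8 (r(E) = -2 + (3*(E + 1))/8 = -2 + (3*(1 + E))/8 = -2 + (3 + 3*E)/8 = -2 + (3/8 + 3*E/8) = -13/8 + 3*E/8)
c(A, h) = -5/48 (c(A, h) = -(-13/8 + (3/8)*6)/6 = -(-13/8 + 9/4)/6 = -⅙*5/8 = -5/48)
c(o(-1, -2), b)*(-135) - 71 = -5/48*(-135) - 71 = 225/16 - 71 = -911/16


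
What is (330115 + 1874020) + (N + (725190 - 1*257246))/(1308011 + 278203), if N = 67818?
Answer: 1748115165326/793107 ≈ 2.2041e+6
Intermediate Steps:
(330115 + 1874020) + (N + (725190 - 1*257246))/(1308011 + 278203) = (330115 + 1874020) + (67818 + (725190 - 1*257246))/(1308011 + 278203) = 2204135 + (67818 + (725190 - 257246))/1586214 = 2204135 + (67818 + 467944)*(1/1586214) = 2204135 + 535762*(1/1586214) = 2204135 + 267881/793107 = 1748115165326/793107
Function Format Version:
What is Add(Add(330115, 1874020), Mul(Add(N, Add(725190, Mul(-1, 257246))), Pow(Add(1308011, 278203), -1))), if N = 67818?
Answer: Rational(1748115165326, 793107) ≈ 2.2041e+6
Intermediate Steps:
Add(Add(330115, 1874020), Mul(Add(N, Add(725190, Mul(-1, 257246))), Pow(Add(1308011, 278203), -1))) = Add(Add(330115, 1874020), Mul(Add(67818, Add(725190, Mul(-1, 257246))), Pow(Add(1308011, 278203), -1))) = Add(2204135, Mul(Add(67818, Add(725190, -257246)), Pow(1586214, -1))) = Add(2204135, Mul(Add(67818, 467944), Rational(1, 1586214))) = Add(2204135, Mul(535762, Rational(1, 1586214))) = Add(2204135, Rational(267881, 793107)) = Rational(1748115165326, 793107)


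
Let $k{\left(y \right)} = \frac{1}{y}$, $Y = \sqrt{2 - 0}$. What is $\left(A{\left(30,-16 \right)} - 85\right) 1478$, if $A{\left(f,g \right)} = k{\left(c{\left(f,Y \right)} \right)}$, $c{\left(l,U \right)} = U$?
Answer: $-125630 + 739 \sqrt{2} \approx -1.2458 \cdot 10^{5}$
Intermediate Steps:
$Y = \sqrt{2}$ ($Y = \sqrt{2 + \left(-3 + 3\right)} = \sqrt{2 + 0} = \sqrt{2} \approx 1.4142$)
$A{\left(f,g \right)} = \frac{\sqrt{2}}{2}$ ($A{\left(f,g \right)} = \frac{1}{\sqrt{2}} = \frac{\sqrt{2}}{2}$)
$\left(A{\left(30,-16 \right)} - 85\right) 1478 = \left(\frac{\sqrt{2}}{2} - 85\right) 1478 = \left(-85 + \frac{\sqrt{2}}{2}\right) 1478 = -125630 + 739 \sqrt{2}$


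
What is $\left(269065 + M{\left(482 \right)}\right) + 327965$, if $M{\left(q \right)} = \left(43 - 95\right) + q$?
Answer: $597460$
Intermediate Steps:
$M{\left(q \right)} = -52 + q$
$\left(269065 + M{\left(482 \right)}\right) + 327965 = \left(269065 + \left(-52 + 482\right)\right) + 327965 = \left(269065 + 430\right) + 327965 = 269495 + 327965 = 597460$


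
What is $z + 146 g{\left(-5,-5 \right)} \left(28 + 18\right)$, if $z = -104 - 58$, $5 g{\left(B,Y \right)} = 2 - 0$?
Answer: $\frac{12622}{5} \approx 2524.4$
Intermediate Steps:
$g{\left(B,Y \right)} = \frac{2}{5}$ ($g{\left(B,Y \right)} = \frac{2 - 0}{5} = \frac{2 + 0}{5} = \frac{1}{5} \cdot 2 = \frac{2}{5}$)
$z = -162$ ($z = -104 - 58 = -162$)
$z + 146 g{\left(-5,-5 \right)} \left(28 + 18\right) = -162 + 146 \frac{2 \left(28 + 18\right)}{5} = -162 + 146 \cdot \frac{2}{5} \cdot 46 = -162 + 146 \cdot \frac{92}{5} = -162 + \frac{13432}{5} = \frac{12622}{5}$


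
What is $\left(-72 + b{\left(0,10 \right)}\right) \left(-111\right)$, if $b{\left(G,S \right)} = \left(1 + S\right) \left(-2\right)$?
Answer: $10434$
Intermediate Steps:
$b{\left(G,S \right)} = -2 - 2 S$
$\left(-72 + b{\left(0,10 \right)}\right) \left(-111\right) = \left(-72 - 22\right) \left(-111\right) = \left(-94\right) \left(-111\right) = 10434$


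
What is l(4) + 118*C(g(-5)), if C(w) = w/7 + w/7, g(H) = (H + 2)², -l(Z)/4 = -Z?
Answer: 2236/7 ≈ 319.43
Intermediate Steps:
l(Z) = 4*Z (l(Z) = -(-4)*Z = 4*Z)
g(H) = (2 + H)²
C(w) = 2*w/7 (C(w) = w*(⅐) + w*(⅐) = w/7 + w/7 = 2*w/7)
l(4) + 118*C(g(-5)) = 4*4 + 118*(2*(2 - 5)²/7) = 16 + 118*((2/7)*(-3)²) = 16 + 118*((2/7)*9) = 16 + 118*(18/7) = 16 + 2124/7 = 2236/7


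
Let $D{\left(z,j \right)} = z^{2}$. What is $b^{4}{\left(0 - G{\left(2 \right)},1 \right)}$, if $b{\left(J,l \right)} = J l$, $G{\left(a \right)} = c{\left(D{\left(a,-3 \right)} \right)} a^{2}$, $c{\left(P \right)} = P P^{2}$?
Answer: $4294967296$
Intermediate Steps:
$c{\left(P \right)} = P^{3}$
$G{\left(a \right)} = a^{8}$ ($G{\left(a \right)} = \left(a^{2}\right)^{3} a^{2} = a^{6} a^{2} = a^{8}$)
$b^{4}{\left(0 - G{\left(2 \right)},1 \right)} = \left(\left(0 - 2^{8}\right) 1\right)^{4} = \left(\left(0 - 256\right) 1\right)^{4} = \left(\left(-256\right) 1\right)^{4} = \left(-256\right)^{4} = 4294967296$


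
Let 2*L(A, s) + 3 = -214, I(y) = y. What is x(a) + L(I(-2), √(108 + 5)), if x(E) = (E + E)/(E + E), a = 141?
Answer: -215/2 ≈ -107.50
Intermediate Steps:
L(A, s) = -217/2 (L(A, s) = -3/2 + (½)*(-214) = -3/2 - 107 = -217/2)
x(E) = 1 (x(E) = (2*E)/((2*E)) = (2*E)*(1/(2*E)) = 1)
x(a) + L(I(-2), √(108 + 5)) = 1 - 217/2 = -215/2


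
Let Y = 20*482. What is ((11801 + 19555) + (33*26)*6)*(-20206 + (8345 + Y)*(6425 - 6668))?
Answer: -160273038744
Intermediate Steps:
Y = 9640
((11801 + 19555) + (33*26)*6)*(-20206 + (8345 + Y)*(6425 - 6668)) = ((11801 + 19555) + (33*26)*6)*(-20206 + (8345 + 9640)*(6425 - 6668)) = (31356 + 858*6)*(-20206 + 17985*(-243)) = (31356 + 5148)*(-20206 - 4370355) = 36504*(-4390561) = -160273038744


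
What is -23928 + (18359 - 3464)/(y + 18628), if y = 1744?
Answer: -487446321/20372 ≈ -23927.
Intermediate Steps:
-23928 + (18359 - 3464)/(y + 18628) = -23928 + (18359 - 3464)/(1744 + 18628) = -23928 + 14895/20372 = -487446321/20372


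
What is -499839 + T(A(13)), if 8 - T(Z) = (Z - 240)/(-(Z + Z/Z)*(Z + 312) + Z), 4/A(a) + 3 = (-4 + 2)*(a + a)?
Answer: -109360205369/218794 ≈ -4.9983e+5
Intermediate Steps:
A(a) = 4/(-3 - 4*a) (A(a) = 4/(-3 + (-4 + 2)*(a + a)) = 4/(-3 - 4*a))
T(Z) = 8 - (-240 + Z)/(Z - (1 + Z)*(312 + Z)) (T(Z) = 8 - (Z - 240)/(-(Z + Z/Z)*(Z + 312) + Z) = 8 - (-240 + Z)/(-(Z + 1)*(312 + Z) + Z) = 8 - (-240 + Z)/(-(1 + Z)*(312 + Z) + Z) = 8 - (-240 + Z)/(Z - (1 + Z)*(312 + Z)))
-499839 + T(A(13)) = -499839 + (2256 + 8*(-4/(3 + 4*13))² + 2497*(-4/(3 + 4*13)))/(312 + (-4/(3 + 4*13))² + 312*(-4/(3 + 4*13))) = -499839 + (2256 + 8*(-4/(3 + 52))² + 2497*(-4/(3 + 52)))/(312 + (-4/(3 + 52))² + 312*(-4/(3 + 52))) = -499839 + (2256 + 8*(-4/55)² + 2497*(-4/55))/(312 + (-4/55)² + 312*(-4/55)) = -499839 + (2256 + 8*(16/3025) - 908/5)/(312 + 16/3025 - 1248/55) = -499839 + (2256 + 128/3025 - 908/5)/(875176/3025) = -499839 + (3025/875176)*(6275188/3025) = -499839 + 1568797/218794 = -109360205369/218794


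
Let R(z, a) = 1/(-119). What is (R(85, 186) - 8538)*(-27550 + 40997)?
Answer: -114810599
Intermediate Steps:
R(z, a) = -1/119
(R(85, 186) - 8538)*(-27550 + 40997) = (-1/119 - 8538)*(-27550 + 40997) = -1016023/119*13447 = -114810599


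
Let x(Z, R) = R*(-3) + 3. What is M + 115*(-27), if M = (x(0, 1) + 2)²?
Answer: -3101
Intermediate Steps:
x(Z, R) = 3 - 3*R (x(Z, R) = -3*R + 3 = 3 - 3*R)
M = 4 (M = ((3 - 3*1) + 2)² = ((3 - 3) + 2)² = (0 + 2)² = 2² = 4)
M + 115*(-27) = 4 + 115*(-27) = 4 - 3105 = -3101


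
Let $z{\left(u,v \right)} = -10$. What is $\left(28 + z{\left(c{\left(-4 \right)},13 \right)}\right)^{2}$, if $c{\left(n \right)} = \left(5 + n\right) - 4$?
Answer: $324$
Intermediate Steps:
$c{\left(n \right)} = 1 + n$
$\left(28 + z{\left(c{\left(-4 \right)},13 \right)}\right)^{2} = \left(28 - 10\right)^{2} = 18^{2} = 324$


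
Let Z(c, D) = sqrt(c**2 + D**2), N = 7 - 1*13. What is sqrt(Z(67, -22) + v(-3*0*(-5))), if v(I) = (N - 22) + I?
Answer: sqrt(-28 + sqrt(4973)) ≈ 6.5207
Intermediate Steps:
N = -6 (N = 7 - 13 = -6)
Z(c, D) = sqrt(D**2 + c**2)
v(I) = -28 + I (v(I) = (-6 - 22) + I = -28 + I)
sqrt(Z(67, -22) + v(-3*0*(-5))) = sqrt(sqrt((-22)**2 + 67**2) + (-28 - 3*0*(-5))) = sqrt(sqrt(484 + 4489) + (-28 + 0*(-5))) = sqrt(sqrt(4973) + (-28 + 0)) = sqrt(sqrt(4973) - 28) = sqrt(-28 + sqrt(4973))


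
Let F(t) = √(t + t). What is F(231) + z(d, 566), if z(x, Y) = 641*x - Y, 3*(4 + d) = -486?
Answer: -106972 + √462 ≈ -1.0695e+5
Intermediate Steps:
d = -166 (d = -4 + (⅓)*(-486) = -4 - 162 = -166)
F(t) = √2*√t (F(t) = √(2*t) = √2*√t)
z(x, Y) = -Y + 641*x
F(231) + z(d, 566) = √2*√231 + (-1*566 + 641*(-166)) = √462 + (-566 - 106406) = √462 - 106972 = -106972 + √462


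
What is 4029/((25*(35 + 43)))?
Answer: 1343/650 ≈ 2.0662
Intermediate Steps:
4029/((25*(35 + 43))) = 4029/((25*78)) = 4029/1950 = 4029*(1/1950) = 1343/650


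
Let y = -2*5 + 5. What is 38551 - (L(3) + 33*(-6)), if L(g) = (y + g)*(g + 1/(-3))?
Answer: 116263/3 ≈ 38754.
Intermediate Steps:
y = -5 (y = -10 + 5 = -5)
L(g) = (-5 + g)*(-⅓ + g) (L(g) = (-5 + g)*(g + 1/(-3)) = (-5 + g)*(g - ⅓) = (-5 + g)*(-⅓ + g))
38551 - (L(3) + 33*(-6)) = 38551 - ((5/3 + 3² - 16/3*3) + 33*(-6)) = 38551 - ((5/3 + 9 - 16) - 198) = 38551 - (-16/3 - 198) = 38551 - 1*(-610/3) = 38551 + 610/3 = 116263/3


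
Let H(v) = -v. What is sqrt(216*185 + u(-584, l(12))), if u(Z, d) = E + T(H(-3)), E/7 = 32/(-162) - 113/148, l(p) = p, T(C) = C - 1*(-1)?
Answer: sqrt(17723288045)/666 ≈ 199.89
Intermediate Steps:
T(C) = 1 + C (T(C) = C + 1 = 1 + C)
E = -80647/11988 (E = 7*(32/(-162) - 113/148) = 7*(32*(-1/162) - 113*1/148) = 7*(-16/81 - 113/148) = 7*(-11521/11988) = -80647/11988 ≈ -6.7273)
u(Z, d) = -32695/11988 (u(Z, d) = -80647/11988 + (1 - 1*(-3)) = -80647/11988 + (1 + 3) = -80647/11988 + 4 = -32695/11988)
sqrt(216*185 + u(-584, l(12))) = sqrt(216*185 - 32695/11988) = sqrt(39960 - 32695/11988) = sqrt(479007785/11988) = sqrt(17723288045)/666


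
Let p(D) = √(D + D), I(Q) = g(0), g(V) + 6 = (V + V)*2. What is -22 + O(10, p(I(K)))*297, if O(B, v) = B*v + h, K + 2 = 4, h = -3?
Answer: -913 + 5940*I*√3 ≈ -913.0 + 10288.0*I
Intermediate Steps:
K = 2 (K = -2 + 4 = 2)
g(V) = -6 + 4*V (g(V) = -6 + (V + V)*2 = -6 + (2*V)*2 = -6 + 4*V)
I(Q) = -6 (I(Q) = -6 + 4*0 = -6 + 0 = -6)
p(D) = √2*√D (p(D) = √(2*D) = √2*√D)
O(B, v) = -3 + B*v (O(B, v) = B*v - 3 = -3 + B*v)
-22 + O(10, p(I(K)))*297 = -22 + (-3 + 10*(√2*√(-6)))*297 = -22 + (-3 + 10*(√2*(I*√6)))*297 = -22 + (-3 + 10*(2*I*√3))*297 = -22 + (-3 + 20*I*√3)*297 = -22 + (-891 + 5940*I*√3) = -913 + 5940*I*√3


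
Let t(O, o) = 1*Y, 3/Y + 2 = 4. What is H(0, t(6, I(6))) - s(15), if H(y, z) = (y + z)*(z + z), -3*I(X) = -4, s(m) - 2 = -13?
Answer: 31/2 ≈ 15.500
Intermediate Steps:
Y = 3/2 (Y = 3/(-2 + 4) = 3/2 ≈ 1.5000)
s(m) = -11 (s(m) = 2 - 13 = -11)
I(X) = 4/3 (I(X) = -1/3*(-4) = 4/3)
t(O, o) = 3/2 (t(O, o) = 1*(3/2) = 3/2)
H(y, z) = 2*z*(y + z) (H(y, z) = (y + z)*(2*z) = 2*z*(y + z))
H(0, t(6, I(6))) - s(15) = 2*(3/2)*(0 + 3/2) - 1*(-11) = 2*(3/2)*(3/2) + 11 = 9/2 + 11 = 31/2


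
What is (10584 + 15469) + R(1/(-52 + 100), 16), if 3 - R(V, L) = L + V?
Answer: 1249919/48 ≈ 26040.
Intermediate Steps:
R(V, L) = 3 - L - V (R(V, L) = 3 - (L + V) = 3 + (-L - V) = 3 - L - V)
(10584 + 15469) + R(1/(-52 + 100), 16) = (10584 + 15469) + (3 - 1*16 - 1/(-52 + 100)) = 26053 + (3 - 16 - 1/48) = 26053 - 625/48 = 1249919/48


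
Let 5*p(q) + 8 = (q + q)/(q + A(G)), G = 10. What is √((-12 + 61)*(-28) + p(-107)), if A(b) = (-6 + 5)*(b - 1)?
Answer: I*√115488730/290 ≈ 37.057*I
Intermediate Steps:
A(b) = 1 - b (A(b) = -(-1 + b) = 1 - b)
p(q) = -8/5 + 2*q/(5*(-9 + q)) (p(q) = -8/5 + ((q + q)/(q + (1 - 1*10)))/5 = -8/5 + ((2*q)/(q + (1 - 10)))/5 = -8/5 + ((2*q)/(q - 9))/5 = -8/5 + ((2*q)/(-9 + q))/5 = -8/5 + (2*q/(-9 + q))/5 = -8/5 + 2*q/(5*(-9 + q)))
√((-12 + 61)*(-28) + p(-107)) = √((-12 + 61)*(-28) + 6*(12 - 1*(-107))/(5*(-9 - 107))) = √(49*(-28) + (6/5)*(12 + 107)/(-116)) = √(-1372 + (6/5)*(-1/116)*119) = √(-1372 - 357/290) = √(-398237/290) = I*√115488730/290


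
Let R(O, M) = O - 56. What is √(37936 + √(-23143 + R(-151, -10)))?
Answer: √(37936 + 5*I*√934) ≈ 194.77 + 0.3923*I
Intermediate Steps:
R(O, M) = -56 + O
√(37936 + √(-23143 + R(-151, -10))) = √(37936 + √(-23143 + (-56 - 151))) = √(37936 + √(-23143 - 207)) = √(37936 + √(-23350)) = √(37936 + 5*I*√934)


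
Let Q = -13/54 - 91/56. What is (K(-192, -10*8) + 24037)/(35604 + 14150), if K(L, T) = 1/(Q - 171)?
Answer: 897517327/1857764606 ≈ 0.48312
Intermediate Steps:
Q = -403/216 (Q = -13*1/54 - 91*1/56 = -13/54 - 13/8 = -403/216 ≈ -1.8657)
K(L, T) = -216/37339 (K(L, T) = 1/(-403/216 - 171) = 1/(-37339/216) = -216/37339)
(K(-192, -10*8) + 24037)/(35604 + 14150) = (-216/37339 + 24037)/(35604 + 14150) = (897517327/37339)/49754 = (897517327/37339)*(1/49754) = 897517327/1857764606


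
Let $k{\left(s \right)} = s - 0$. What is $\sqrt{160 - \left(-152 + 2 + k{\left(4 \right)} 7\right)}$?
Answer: $\sqrt{282} \approx 16.793$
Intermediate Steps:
$k{\left(s \right)} = s$ ($k{\left(s \right)} = s + 0 = s$)
$\sqrt{160 - \left(-152 + 2 + k{\left(4 \right)} 7\right)} = \sqrt{160 - \left(-152 + 2 + 28\right)} = \sqrt{160 + \left(155 - \left(\left(3 + 2\right) + 28\right)\right)} = \sqrt{160 + \left(155 - \left(5 + 28\right)\right)} = \sqrt{160 + \left(155 - 33\right)} = \sqrt{160 + 122} = \sqrt{282}$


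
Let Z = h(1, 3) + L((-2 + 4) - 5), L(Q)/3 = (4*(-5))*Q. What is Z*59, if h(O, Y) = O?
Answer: 10679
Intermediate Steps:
L(Q) = -60*Q (L(Q) = 3*((4*(-5))*Q) = 3*(-20*Q) = -60*Q)
Z = 181 (Z = 1 - 60*((-2 + 4) - 5) = 1 - 60*(2 - 5) = 1 - 60*(-3) = 1 + 180 = 181)
Z*59 = 181*59 = 10679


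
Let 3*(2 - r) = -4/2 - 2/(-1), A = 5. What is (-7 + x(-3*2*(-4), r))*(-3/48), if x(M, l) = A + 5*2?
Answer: -½ ≈ -0.50000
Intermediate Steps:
r = 2 (r = 2 - (-4/2 - 2/(-1))/3 = 2 - (-4*½ - 2*(-1))/3 = 2 - (-2 + 2)/3 = 2 - ⅓*0 = 2 + 0 = 2)
x(M, l) = 15 (x(M, l) = 5 + 5*2 = 5 + 10 = 15)
(-7 + x(-3*2*(-4), r))*(-3/48) = (-7 + 15)*(-3/48) = 8*(-3*1/48) = 8*(-1/16) = -½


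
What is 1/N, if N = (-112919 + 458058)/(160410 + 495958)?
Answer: 656368/345139 ≈ 1.9017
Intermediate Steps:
N = 345139/656368 ≈ 0.52583
1/N = 1/(345139/656368) = 656368/345139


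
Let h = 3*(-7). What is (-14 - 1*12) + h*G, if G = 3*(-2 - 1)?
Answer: 163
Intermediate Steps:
G = -9 (G = 3*(-3) = -9)
h = -21
(-14 - 1*12) + h*G = (-14 - 1*12) - 21*(-9) = (-14 - 12) + 189 = -26 + 189 = 163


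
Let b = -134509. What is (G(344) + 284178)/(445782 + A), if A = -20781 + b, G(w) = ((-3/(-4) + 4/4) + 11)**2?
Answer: 4549449/4647872 ≈ 0.97882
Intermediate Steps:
G(w) = 2601/16 (G(w) = ((-3*(-1/4) + 4*(1/4)) + 11)**2 = ((3/4 + 1) + 11)**2 = (7/4 + 11)**2 = (51/4)**2 = 2601/16)
A = -155290 (A = -20781 - 134509 = -155290)
(G(344) + 284178)/(445782 + A) = (2601/16 + 284178)/(445782 - 155290) = (4549449/16)/290492 = (4549449/16)*(1/290492) = 4549449/4647872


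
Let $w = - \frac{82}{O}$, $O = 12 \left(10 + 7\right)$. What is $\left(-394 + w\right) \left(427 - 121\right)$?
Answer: $-120687$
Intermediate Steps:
$O = 204$ ($O = 12 \cdot 17 = 204$)
$w = - \frac{41}{102}$ ($w = - \frac{82}{204} = \left(-82\right) \frac{1}{204} = - \frac{41}{102} \approx -0.40196$)
$\left(-394 + w\right) \left(427 - 121\right) = \left(-394 - \frac{41}{102}\right) \left(427 - 121\right) = \left(- \frac{40229}{102}\right) 306 = -120687$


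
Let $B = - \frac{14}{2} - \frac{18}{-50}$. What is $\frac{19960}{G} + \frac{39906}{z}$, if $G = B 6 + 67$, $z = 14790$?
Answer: $\frac{1234551029}{1673735} \approx 737.6$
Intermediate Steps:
$B = - \frac{166}{25}$ ($B = \left(-14\right) \frac{1}{2} - - \frac{9}{25} = -7 + \frac{9}{25} = - \frac{166}{25} \approx -6.64$)
$G = \frac{679}{25}$ ($G = \left(- \frac{166}{25}\right) 6 + 67 = - \frac{996}{25} + 67 = \frac{679}{25} \approx 27.16$)
$\frac{19960}{G} + \frac{39906}{z} = \frac{19960}{\frac{679}{25}} + \frac{39906}{14790} = 19960 \cdot \frac{25}{679} + 39906 \cdot \frac{1}{14790} = \frac{499000}{679} + \frac{6651}{2465} = \frac{1234551029}{1673735}$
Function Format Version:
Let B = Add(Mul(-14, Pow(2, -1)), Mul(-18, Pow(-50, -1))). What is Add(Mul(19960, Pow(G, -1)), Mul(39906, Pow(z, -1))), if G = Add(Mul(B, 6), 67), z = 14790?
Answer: Rational(1234551029, 1673735) ≈ 737.60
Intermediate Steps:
B = Rational(-166, 25) (B = Add(Mul(-14, Rational(1, 2)), Mul(-18, Rational(-1, 50))) = Add(-7, Rational(9, 25)) = Rational(-166, 25) ≈ -6.6400)
G = Rational(679, 25) (G = Add(Mul(Rational(-166, 25), 6), 67) = Add(Rational(-996, 25), 67) = Rational(679, 25) ≈ 27.160)
Add(Mul(19960, Pow(G, -1)), Mul(39906, Pow(z, -1))) = Add(Mul(19960, Pow(Rational(679, 25), -1)), Mul(39906, Pow(14790, -1))) = Add(Mul(19960, Rational(25, 679)), Mul(39906, Rational(1, 14790))) = Add(Rational(499000, 679), Rational(6651, 2465)) = Rational(1234551029, 1673735)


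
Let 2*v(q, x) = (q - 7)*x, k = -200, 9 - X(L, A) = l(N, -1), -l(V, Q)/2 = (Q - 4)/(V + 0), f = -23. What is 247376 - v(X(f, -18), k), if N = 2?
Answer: 247076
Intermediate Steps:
l(V, Q) = -2*(-4 + Q)/V (l(V, Q) = -2*(Q - 4)/(V + 0) = -2*(-4 + Q)/V)
X(L, A) = 4 (X(L, A) = 9 - 2*(4 - 1*(-1))/2 = 9 - 2*(4 + 1)/2 = 9 - 2*5/2 = 9 - 1*5 = 9 - 5 = 4)
v(q, x) = x*(-7 + q)/2 (v(q, x) = ((q - 7)*x)/2 = ((-7 + q)*x)/2 = (x*(-7 + q))/2 = x*(-7 + q)/2)
247376 - v(X(f, -18), k) = 247376 - (-200)*(-7 + 4)/2 = 247376 - (-200)*(-3)/2 = 247376 - 1*300 = 247376 - 300 = 247076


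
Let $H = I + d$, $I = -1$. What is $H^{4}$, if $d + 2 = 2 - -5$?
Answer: $256$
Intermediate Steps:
$d = 5$ ($d = -2 + \left(2 - -5\right) = -2 + \left(2 + 5\right) = -2 + 7 = 5$)
$H = 4$ ($H = -1 + 5 = 4$)
$H^{4} = 4^{4} = 256$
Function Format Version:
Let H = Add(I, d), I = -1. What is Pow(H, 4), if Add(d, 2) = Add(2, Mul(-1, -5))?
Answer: 256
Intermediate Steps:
d = 5 (d = Add(-2, Add(2, Mul(-1, -5))) = Add(-2, Add(2, 5)) = Add(-2, 7) = 5)
H = 4 (H = Add(-1, 5) = 4)
Pow(H, 4) = Pow(4, 4) = 256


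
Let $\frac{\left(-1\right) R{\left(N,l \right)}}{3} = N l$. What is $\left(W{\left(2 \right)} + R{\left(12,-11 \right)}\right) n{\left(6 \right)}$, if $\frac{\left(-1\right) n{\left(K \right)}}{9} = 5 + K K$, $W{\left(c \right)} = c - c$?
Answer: $-146124$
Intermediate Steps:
$W{\left(c \right)} = 0$
$n{\left(K \right)} = -45 - 9 K^{2}$ ($n{\left(K \right)} = - 9 \left(5 + K K\right) = - 9 \left(5 + K^{2}\right) = -45 - 9 K^{2}$)
$R{\left(N,l \right)} = - 3 N l$
$\left(W{\left(2 \right)} + R{\left(12,-11 \right)}\right) n{\left(6 \right)} = \left(0 - 36 \left(-11\right)\right) \left(-45 - 9 \cdot 6^{2}\right) = \left(0 + 396\right) \left(-45 - 324\right) = 396 \left(-45 - 324\right) = 396 \left(-369\right) = -146124$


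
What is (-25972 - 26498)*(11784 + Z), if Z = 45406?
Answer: -3000759300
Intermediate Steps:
(-25972 - 26498)*(11784 + Z) = (-25972 - 26498)*(11784 + 45406) = -52470*57190 = -3000759300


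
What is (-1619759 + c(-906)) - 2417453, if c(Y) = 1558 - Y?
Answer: -4034748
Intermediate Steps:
(-1619759 + c(-906)) - 2417453 = (-1619759 + (1558 - 1*(-906))) - 2417453 = (-1619759 + (1558 + 906)) - 2417453 = (-1619759 + 2464) - 2417453 = -1617295 - 2417453 = -4034748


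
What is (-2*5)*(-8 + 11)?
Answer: -30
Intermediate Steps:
(-2*5)*(-8 + 11) = -10*3 = -30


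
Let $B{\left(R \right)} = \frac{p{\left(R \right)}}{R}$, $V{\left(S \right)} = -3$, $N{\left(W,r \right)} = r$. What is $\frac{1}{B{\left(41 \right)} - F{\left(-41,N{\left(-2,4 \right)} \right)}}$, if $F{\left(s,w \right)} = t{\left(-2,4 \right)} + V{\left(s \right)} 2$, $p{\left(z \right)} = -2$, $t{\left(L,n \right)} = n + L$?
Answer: $\frac{41}{162} \approx 0.25309$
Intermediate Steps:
$t{\left(L,n \right)} = L + n$
$B{\left(R \right)} = - \frac{2}{R}$
$F{\left(s,w \right)} = -4$ ($F{\left(s,w \right)} = \left(-2 + 4\right) - 6 = 2 - 6 = -4$)
$\frac{1}{B{\left(41 \right)} - F{\left(-41,N{\left(-2,4 \right)} \right)}} = \frac{1}{- \frac{2}{41} - -4} = \frac{1}{\left(-2\right) \frac{1}{41} + 4} = \frac{1}{- \frac{2}{41} + 4} = \frac{1}{\frac{162}{41}} = \frac{41}{162}$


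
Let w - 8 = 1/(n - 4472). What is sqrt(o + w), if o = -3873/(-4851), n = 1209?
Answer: 2*sqrt(1249643976009)/753753 ≈ 2.9662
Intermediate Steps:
o = 1291/1617 (o = -3873*(-1/4851) = 1291/1617 ≈ 0.79839)
w = 26103/3263 (w = 8 + 1/(1209 - 4472) = 8 + 1/(-3263) = 8 - 1/3263 = 26103/3263 ≈ 7.9997)
sqrt(o + w) = sqrt(1291/1617 + 26103/3263) = sqrt(46421084/5276271) = 2*sqrt(1249643976009)/753753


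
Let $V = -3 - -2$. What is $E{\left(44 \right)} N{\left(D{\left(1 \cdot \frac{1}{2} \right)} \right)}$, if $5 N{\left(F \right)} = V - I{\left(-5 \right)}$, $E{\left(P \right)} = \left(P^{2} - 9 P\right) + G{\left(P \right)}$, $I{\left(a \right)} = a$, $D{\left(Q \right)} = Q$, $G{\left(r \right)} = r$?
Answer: $\frac{6336}{5} \approx 1267.2$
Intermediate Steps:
$E{\left(P \right)} = P^{2} - 8 P$ ($E{\left(P \right)} = \left(P^{2} - 9 P\right) + P = P^{2} - 8 P$)
$V = -1$ ($V = -3 + 2 = -1$)
$N{\left(F \right)} = \frac{4}{5}$ ($N{\left(F \right)} = \frac{-1 - -5}{5} = \frac{-1 + 5}{5} = \frac{1}{5} \cdot 4 = \frac{4}{5}$)
$E{\left(44 \right)} N{\left(D{\left(1 \cdot \frac{1}{2} \right)} \right)} = 44 \left(-8 + 44\right) \frac{4}{5} = 44 \cdot 36 \cdot \frac{4}{5} = 1584 \cdot \frac{4}{5} = \frac{6336}{5}$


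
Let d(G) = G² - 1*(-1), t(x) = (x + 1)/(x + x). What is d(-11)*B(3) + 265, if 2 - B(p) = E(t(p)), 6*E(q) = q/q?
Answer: 1466/3 ≈ 488.67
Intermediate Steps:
t(x) = (1 + x)/(2*x) (t(x) = (1 + x)/((2*x)) = (1 + x)*(1/(2*x)) = (1 + x)/(2*x))
E(q) = ⅙ (E(q) = (q/q)/6 = (⅙)*1 = ⅙)
B(p) = 11/6 (B(p) = 2 - 1*⅙ = 2 - ⅙ = 11/6)
d(G) = 1 + G² (d(G) = G² + 1 = 1 + G²)
d(-11)*B(3) + 265 = (1 + (-11)²)*(11/6) + 265 = (1 + 121)*(11/6) + 265 = 122*(11/6) + 265 = 671/3 + 265 = 1466/3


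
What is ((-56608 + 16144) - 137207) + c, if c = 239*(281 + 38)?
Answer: -101430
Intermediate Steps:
c = 76241 (c = 239*319 = 76241)
((-56608 + 16144) - 137207) + c = ((-56608 + 16144) - 137207) + 76241 = (-40464 - 137207) + 76241 = -177671 + 76241 = -101430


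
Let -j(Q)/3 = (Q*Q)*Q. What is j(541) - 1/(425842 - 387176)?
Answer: -18367172155159/38666 ≈ -4.7502e+8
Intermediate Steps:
j(Q) = -3*Q³ (j(Q) = -3*Q*Q*Q = -3*Q²*Q = -3*Q³)
j(541) - 1/(425842 - 387176) = -3*541³ - 1/(425842 - 387176) = -3*158340421 - 1/38666 = -475021263 - 1*1/38666 = -475021263 - 1/38666 = -18367172155159/38666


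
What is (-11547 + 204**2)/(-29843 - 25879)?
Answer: -10023/18574 ≈ -0.53963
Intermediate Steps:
(-11547 + 204**2)/(-29843 - 25879) = (-11547 + 41616)/(-55722) = 30069*(-1/55722) = -10023/18574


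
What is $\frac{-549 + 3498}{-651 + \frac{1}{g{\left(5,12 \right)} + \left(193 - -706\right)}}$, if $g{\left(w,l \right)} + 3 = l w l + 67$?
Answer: $- \frac{4963167}{1095632} \approx -4.53$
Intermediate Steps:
$g{\left(w,l \right)} = 64 + w l^{2}$ ($g{\left(w,l \right)} = -3 + \left(l w l + 67\right) = -3 + \left(w l^{2} + 67\right) = -3 + \left(67 + w l^{2}\right) = 64 + w l^{2}$)
$\frac{-549 + 3498}{-651 + \frac{1}{g{\left(5,12 \right)} + \left(193 - -706\right)}} = \frac{-549 + 3498}{-651 + \frac{1}{\left(64 + 5 \cdot 12^{2}\right) + \left(193 - -706\right)}} = \frac{2949}{-651 + \frac{1}{\left(64 + 5 \cdot 144\right) + \left(193 + 706\right)}} = \frac{2949}{-651 + \frac{1}{\left(64 + 720\right) + 899}} = \frac{2949}{-651 + \frac{1}{784 + 899}} = \frac{2949}{-651 + \frac{1}{1683}} = \frac{2949}{- \frac{1095632}{1683}} = 2949 \left(- \frac{1683}{1095632}\right) = - \frac{4963167}{1095632}$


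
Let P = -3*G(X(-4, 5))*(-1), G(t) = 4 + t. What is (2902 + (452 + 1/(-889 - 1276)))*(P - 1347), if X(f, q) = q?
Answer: -1917011976/433 ≈ -4.4273e+6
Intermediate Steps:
P = 27 (P = -3*(4 + 5)*(-1) = -3*9*(-1) = -27*(-1) = 27)
(2902 + (452 + 1/(-889 - 1276)))*(P - 1347) = (2902 + (452 + 1/(-889 - 1276)))*(27 - 1347) = (2902 + (452 + 1/(-2165)))*(-1320) = (2902 + (452 - 1/2165))*(-1320) = (2902 + 978579/2165)*(-1320) = (7261409/2165)*(-1320) = -1917011976/433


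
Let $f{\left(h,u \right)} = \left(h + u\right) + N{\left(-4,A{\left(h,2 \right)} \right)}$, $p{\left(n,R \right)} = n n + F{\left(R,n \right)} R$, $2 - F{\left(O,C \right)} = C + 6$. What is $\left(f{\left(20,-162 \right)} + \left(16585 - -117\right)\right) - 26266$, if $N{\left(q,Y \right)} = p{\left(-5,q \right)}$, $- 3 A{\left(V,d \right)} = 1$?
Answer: $-9685$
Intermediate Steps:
$F{\left(O,C \right)} = -4 - C$ ($F{\left(O,C \right)} = 2 - \left(C + 6\right) = 2 - \left(6 + C\right) = -4 - C$)
$A{\left(V,d \right)} = - \frac{1}{3}$ ($A{\left(V,d \right)} = \left(- \frac{1}{3}\right) 1 = - \frac{1}{3}$)
$p{\left(n,R \right)} = n^{2} + R \left(-4 - n\right)$ ($p{\left(n,R \right)} = n n + \left(-4 - n\right) R = n^{2} + R \left(-4 - n\right)$)
$N{\left(q,Y \right)} = 25 + q$ ($N{\left(q,Y \right)} = \left(-5\right)^{2} - q \left(4 - 5\right) = 25 - q \left(-1\right) = 25 + q$)
$f{\left(h,u \right)} = 21 + h + u$ ($f{\left(h,u \right)} = \left(h + u\right) + \left(25 - 4\right) = \left(h + u\right) + 21 = 21 + h + u$)
$\left(f{\left(20,-162 \right)} + \left(16585 - -117\right)\right) - 26266 = \left(\left(21 + 20 - 162\right) + \left(16585 - -117\right)\right) - 26266 = \left(-121 + \left(16585 + 117\right)\right) - 26266 = \left(-121 + 16702\right) - 26266 = 16581 - 26266 = -9685$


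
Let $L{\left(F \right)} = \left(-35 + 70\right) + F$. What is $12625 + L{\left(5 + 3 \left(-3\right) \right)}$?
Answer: $12656$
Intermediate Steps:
$L{\left(F \right)} = 35 + F$
$12625 + L{\left(5 + 3 \left(-3\right) \right)} = 12625 + \left(35 + \left(5 + 3 \left(-3\right)\right)\right) = 12625 + \left(35 + \left(5 - 9\right)\right) = 12625 + \left(35 - 4\right) = 12625 + 31 = 12656$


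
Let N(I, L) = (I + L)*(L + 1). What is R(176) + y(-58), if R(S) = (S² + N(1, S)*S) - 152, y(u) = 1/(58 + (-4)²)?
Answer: 410309873/74 ≈ 5.5447e+6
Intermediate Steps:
N(I, L) = (1 + L)*(I + L) (N(I, L) = (I + L)*(1 + L) = (1 + L)*(I + L))
y(u) = 1/74 (y(u) = 1/(58 + 16) = 1/74)
R(S) = -152 + S² + S*(1 + S² + 2*S) (R(S) = (S² + (1 + S + S² + 1*S)*S) - 152 = (S² + (1 + S + S² + S)*S) - 152 = (S² + (1 + S² + 2*S)*S) - 152 = (S² + S*(1 + S² + 2*S)) - 152 = -152 + S² + S*(1 + S² + 2*S))
R(176) + y(-58) = (-152 + 176 + 176³ + 3*176²) + 1/74 = (-152 + 176 + 5451776 + 3*30976) + 1/74 = (-152 + 176 + 5451776 + 92928) + 1/74 = 5544728 + 1/74 = 410309873/74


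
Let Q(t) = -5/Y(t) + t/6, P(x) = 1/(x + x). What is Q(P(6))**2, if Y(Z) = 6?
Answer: 3481/5184 ≈ 0.67149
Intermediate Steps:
P(x) = 1/(2*x)
Q(t) = -5/6 + t/6
Q(P(6))**2 = (-5/6 + ((1/2)/6)/6)**2 = (-5/6 + ((1/2)*(1/6))/6)**2 = (-5/6 + (1/6)*(1/12))**2 = (-5/6 + 1/72)**2 = (-59/72)**2 = 3481/5184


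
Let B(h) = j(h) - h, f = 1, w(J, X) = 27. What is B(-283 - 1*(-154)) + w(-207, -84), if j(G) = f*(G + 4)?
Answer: 31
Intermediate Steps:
j(G) = 4 + G (j(G) = 1*(G + 4) = 1*(4 + G) = 4 + G)
B(h) = 4 (B(h) = (4 + h) - h = 4)
B(-283 - 1*(-154)) + w(-207, -84) = 4 + 27 = 31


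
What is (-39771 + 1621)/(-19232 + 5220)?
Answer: 19075/7006 ≈ 2.7227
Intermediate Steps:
(-39771 + 1621)/(-19232 + 5220) = -38150/(-14012) = -38150*(-1/14012) = 19075/7006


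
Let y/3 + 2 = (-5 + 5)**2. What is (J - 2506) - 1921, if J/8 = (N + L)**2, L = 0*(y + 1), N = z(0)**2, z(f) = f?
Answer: -4427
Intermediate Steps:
N = 0 (N = 0**2 = 0)
y = -6 (y = -6 + 3*(-5 + 5)**2 = -6 + 3*0**2 = -6 + 3*0 = -6 + 0 = -6)
L = 0 (L = 0*(-6 + 1) = 0*(-5) = 0)
J = 0 (J = 8*(0 + 0)**2 = 8*0**2 = 8*0 = 0)
(J - 2506) - 1921 = (0 - 2506) - 1921 = -2506 - 1921 = -4427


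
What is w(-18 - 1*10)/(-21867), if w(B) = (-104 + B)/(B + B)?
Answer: -11/102046 ≈ -0.00010779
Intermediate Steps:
w(B) = (-104 + B)/(2*B) (w(B) = (-104 + B)/((2*B)) = (-104 + B)*(1/(2*B)) = (-104 + B)/(2*B))
w(-18 - 1*10)/(-21867) = ((-104 + (-18 - 1*10))/(2*(-18 - 1*10)))/(-21867) = ((-104 + (-18 - 10))/(2*(-18 - 10)))*(-1/21867) = ((½)*(-104 - 28)/(-28))*(-1/21867) = ((½)*(-1/28)*(-132))*(-1/21867) = (33/14)*(-1/21867) = -11/102046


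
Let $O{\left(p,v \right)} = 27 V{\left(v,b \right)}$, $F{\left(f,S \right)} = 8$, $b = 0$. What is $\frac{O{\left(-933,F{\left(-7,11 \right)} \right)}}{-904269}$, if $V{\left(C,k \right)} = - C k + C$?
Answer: $- \frac{72}{301423} \approx -0.00023887$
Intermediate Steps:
$V{\left(C,k \right)} = C - C k$ ($V{\left(C,k \right)} = - C k + C = C - C k$)
$O{\left(p,v \right)} = 27 v$ ($O{\left(p,v \right)} = 27 v \left(1 - 0\right) = 27 v \left(1 + 0\right) = 27 v 1 = 27 v$)
$\frac{O{\left(-933,F{\left(-7,11 \right)} \right)}}{-904269} = \frac{27 \cdot 8}{-904269} = 216 \left(- \frac{1}{904269}\right) = - \frac{72}{301423}$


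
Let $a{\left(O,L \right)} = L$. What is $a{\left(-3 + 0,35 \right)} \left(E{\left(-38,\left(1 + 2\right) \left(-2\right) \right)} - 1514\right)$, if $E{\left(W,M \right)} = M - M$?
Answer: $-52990$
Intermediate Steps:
$E{\left(W,M \right)} = 0$
$a{\left(-3 + 0,35 \right)} \left(E{\left(-38,\left(1 + 2\right) \left(-2\right) \right)} - 1514\right) = 35 \left(0 - 1514\right) = 35 \left(-1514\right) = -52990$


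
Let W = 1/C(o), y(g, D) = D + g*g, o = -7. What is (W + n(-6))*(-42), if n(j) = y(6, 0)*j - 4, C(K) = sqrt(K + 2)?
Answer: 9240 + 42*I*sqrt(5)/5 ≈ 9240.0 + 18.783*I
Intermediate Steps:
C(K) = sqrt(2 + K)
y(g, D) = D + g**2
n(j) = -4 + 36*j (n(j) = (0 + 6**2)*j - 4 = (0 + 36)*j - 4 = 36*j - 4 = -4 + 36*j)
W = -I*sqrt(5)/5 (W = 1/(sqrt(2 - 7)) = 1/(sqrt(-5)) = 1/(I*sqrt(5)) = -I*sqrt(5)/5 ≈ -0.44721*I)
(W + n(-6))*(-42) = (-I*sqrt(5)/5 + (-4 + 36*(-6)))*(-42) = (-I*sqrt(5)/5 + (-4 - 216))*(-42) = (-I*sqrt(5)/5 - 220)*(-42) = (-220 - I*sqrt(5)/5)*(-42) = 9240 + 42*I*sqrt(5)/5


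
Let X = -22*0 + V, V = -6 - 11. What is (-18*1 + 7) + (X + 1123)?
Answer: 1095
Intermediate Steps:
V = -17
X = -17 (X = -22*0 - 17 = 0 - 17 = -17)
(-18*1 + 7) + (X + 1123) = (-18*1 + 7) + (-17 + 1123) = (-18 + 7) + 1106 = -11 + 1106 = 1095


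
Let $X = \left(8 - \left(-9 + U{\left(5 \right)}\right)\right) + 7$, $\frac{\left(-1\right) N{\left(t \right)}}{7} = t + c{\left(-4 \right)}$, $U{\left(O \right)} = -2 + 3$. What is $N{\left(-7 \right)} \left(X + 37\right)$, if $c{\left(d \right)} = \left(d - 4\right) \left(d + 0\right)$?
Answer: $-10500$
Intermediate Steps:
$c{\left(d \right)} = d \left(-4 + d\right)$ ($c{\left(d \right)} = \left(-4 + d\right) d = d \left(-4 + d\right)$)
$U{\left(O \right)} = 1$
$N{\left(t \right)} = -224 - 7 t$ ($N{\left(t \right)} = - 7 \left(t - 4 \left(-4 - 4\right)\right) = - 7 \left(t - -32\right) = - 7 \left(t + 32\right) = - 7 \left(32 + t\right) = -224 - 7 t$)
$X = 23$ ($X = \left(8 + \left(9 - 1\right)\right) + 7 = \left(8 + 8\right) + 7 = 16 + 7 = 23$)
$N{\left(-7 \right)} \left(X + 37\right) = \left(-224 - -49\right) \left(23 + 37\right) = \left(-224 + 49\right) 60 = \left(-175\right) 60 = -10500$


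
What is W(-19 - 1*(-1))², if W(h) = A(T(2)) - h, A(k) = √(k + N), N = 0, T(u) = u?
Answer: (18 + √2)² ≈ 376.91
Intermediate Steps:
A(k) = √k (A(k) = √(k + 0) = √k)
W(h) = √2 - h
W(-19 - 1*(-1))² = (√2 - (-19 - 1*(-1)))² = (√2 - (-19 + 1))² = (√2 - 1*(-18))² = (√2 + 18)² = (18 + √2)²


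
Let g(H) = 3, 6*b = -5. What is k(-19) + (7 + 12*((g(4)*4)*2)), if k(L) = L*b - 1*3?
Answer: 1847/6 ≈ 307.83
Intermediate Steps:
b = -5/6 (b = (1/6)*(-5) = -5/6 ≈ -0.83333)
k(L) = -3 - 5*L/6 (k(L) = L*(-5/6) - 1*3 = -5*L/6 - 3 = -3 - 5*L/6)
k(-19) + (7 + 12*((g(4)*4)*2)) = (-3 - 5/6*(-19)) + (7 + 12*((3*4)*2)) = (-3 + 95/6) + (7 + 12*(12*2)) = 77/6 + (7 + 12*24) = 77/6 + (7 + 288) = 77/6 + 295 = 1847/6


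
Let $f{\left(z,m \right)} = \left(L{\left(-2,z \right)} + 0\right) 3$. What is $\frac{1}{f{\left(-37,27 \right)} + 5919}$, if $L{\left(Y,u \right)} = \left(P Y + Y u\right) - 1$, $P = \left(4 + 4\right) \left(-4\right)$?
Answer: $\frac{1}{6330} \approx 0.00015798$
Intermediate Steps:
$P = -32$ ($P = 8 \left(-4\right) = -32$)
$L{\left(Y,u \right)} = -1 - 32 Y + Y u$ ($L{\left(Y,u \right)} = \left(- 32 Y + Y u\right) - 1 = -1 - 32 Y + Y u$)
$f{\left(z,m \right)} = 189 - 6 z$ ($f{\left(z,m \right)} = \left(\left(-1 - -64 - 2 z\right) + 0\right) 3 = \left(\left(-1 + 64 - 2 z\right) + 0\right) 3 = \left(\left(63 - 2 z\right) + 0\right) 3 = \left(63 - 2 z\right) 3 = 189 - 6 z$)
$\frac{1}{f{\left(-37,27 \right)} + 5919} = \frac{1}{\left(189 - -222\right) + 5919} = \frac{1}{\left(189 + 222\right) + 5919} = \frac{1}{411 + 5919} = \frac{1}{6330}$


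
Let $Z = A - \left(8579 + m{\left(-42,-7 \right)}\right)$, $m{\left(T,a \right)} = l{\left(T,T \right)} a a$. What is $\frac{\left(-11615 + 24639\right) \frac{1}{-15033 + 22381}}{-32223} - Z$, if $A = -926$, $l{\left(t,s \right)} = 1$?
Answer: $\frac{51412376218}{5381241} \approx 9554.0$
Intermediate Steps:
$m{\left(T,a \right)} = a^{2}$ ($m{\left(T,a \right)} = 1 a a = a a = a^{2}$)
$Z = -9554$ ($Z = -926 - 8628 = -9554$)
$\frac{\left(-11615 + 24639\right) \frac{1}{-15033 + 22381}}{-32223} - Z = \frac{\left(-11615 + 24639\right) \frac{1}{-15033 + 22381}}{-32223} - -9554 = \frac{13024}{7348} \left(- \frac{1}{32223}\right) + 9554 = 13024 \cdot \frac{1}{7348} \left(- \frac{1}{32223}\right) + 9554 = \frac{296}{167} \left(- \frac{1}{32223}\right) + 9554 = - \frac{296}{5381241} + 9554 = \frac{51412376218}{5381241}$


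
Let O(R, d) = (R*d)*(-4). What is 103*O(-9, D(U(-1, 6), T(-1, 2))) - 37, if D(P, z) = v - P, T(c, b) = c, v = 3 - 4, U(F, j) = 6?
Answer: -25993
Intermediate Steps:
v = -1
D(P, z) = -1 - P
O(R, d) = -4*R*d
103*O(-9, D(U(-1, 6), T(-1, 2))) - 37 = 103*(-4*(-9)*(-1 - 1*6)) - 37 = 103*(-4*(-9)*(-1 - 6)) - 37 = 103*(-4*(-9)*(-7)) - 37 = 103*(-252) - 37 = -25956 - 37 = -25993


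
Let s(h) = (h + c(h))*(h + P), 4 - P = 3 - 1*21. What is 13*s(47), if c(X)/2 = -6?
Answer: 31395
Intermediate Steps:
P = 22 (P = 4 - (3 - 1*21) = 4 - (3 - 21) = 4 - 1*(-18) = 4 + 18 = 22)
c(X) = -12 (c(X) = 2*(-6) = -12)
s(h) = (-12 + h)*(22 + h) (s(h) = (h - 12)*(h + 22) = (-12 + h)*(22 + h))
13*s(47) = 13*(-264 + 47² + 10*47) = 13*(-264 + 2209 + 470) = 13*2415 = 31395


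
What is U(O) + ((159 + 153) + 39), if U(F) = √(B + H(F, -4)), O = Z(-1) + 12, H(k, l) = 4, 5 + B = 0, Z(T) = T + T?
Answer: 351 + I ≈ 351.0 + 1.0*I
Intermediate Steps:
Z(T) = 2*T
B = -5 (B = -5 + 0 = -5)
O = 10 (O = 2*(-1) + 12 = -2 + 12 = 10)
U(F) = I (U(F) = √(-5 + 4) = √(-1) = I)
U(O) + ((159 + 153) + 39) = I + ((159 + 153) + 39) = I + (312 + 39) = I + 351 = 351 + I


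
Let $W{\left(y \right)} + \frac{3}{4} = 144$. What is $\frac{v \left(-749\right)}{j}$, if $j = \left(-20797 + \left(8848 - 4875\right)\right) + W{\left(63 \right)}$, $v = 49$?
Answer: $\frac{146804}{66723} \approx 2.2002$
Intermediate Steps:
$W{\left(y \right)} = \frac{573}{4}$ ($W{\left(y \right)} = - \frac{3}{4} + 144 = \frac{573}{4}$)
$j = - \frac{66723}{4}$ ($j = \left(-20797 + \left(8848 - 4875\right)\right) + \frac{573}{4} = \left(-20797 + 3973\right) + \frac{573}{4} = -16824 + \frac{573}{4} = - \frac{66723}{4} \approx -16681.0$)
$\frac{v \left(-749\right)}{j} = \frac{49 \left(-749\right)}{- \frac{66723}{4}} = \left(-36701\right) \left(- \frac{4}{66723}\right) = \frac{146804}{66723}$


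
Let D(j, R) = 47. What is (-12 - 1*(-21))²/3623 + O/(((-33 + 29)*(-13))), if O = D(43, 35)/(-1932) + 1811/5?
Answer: 12716177311/1819905360 ≈ 6.9873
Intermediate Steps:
O = 3498617/9660 (O = 47/(-1932) + 1811/5 = 47*(-1/1932) + 1811*(⅕) = -47/1932 + 1811/5 = 3498617/9660 ≈ 362.18)
(-12 - 1*(-21))²/3623 + O/(((-33 + 29)*(-13))) = (-12 - 1*(-21))²/3623 + 3498617/(9660*(((-33 + 29)*(-13)))) = (-12 + 21)²*(1/3623) + 3498617/(9660*((-4*(-13)))) = 9²*(1/3623) + (3498617/9660)/52 = 81*(1/3623) + (3498617/9660)*(1/52) = 81/3623 + 3498617/502320 = 12716177311/1819905360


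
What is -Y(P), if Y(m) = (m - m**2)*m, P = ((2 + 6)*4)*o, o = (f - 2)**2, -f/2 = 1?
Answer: 133955584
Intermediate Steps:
f = -2 (f = -2*1 = -2)
o = 16 (o = (-2 - 2)**2 = (-4)**2 = 16)
P = 512 (P = ((2 + 6)*4)*16 = (8*4)*16 = 32*16 = 512)
Y(m) = m*(m - m**2)
-Y(P) = -512**2*(1 - 1*512) = -262144*(1 - 512) = -262144*(-511) = -1*(-133955584) = 133955584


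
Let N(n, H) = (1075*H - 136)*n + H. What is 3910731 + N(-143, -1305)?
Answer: 204539999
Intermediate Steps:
N(n, H) = H + n*(-136 + 1075*H) (N(n, H) = (-136 + 1075*H)*n + H = n*(-136 + 1075*H) + H = H + n*(-136 + 1075*H))
3910731 + N(-143, -1305) = 3910731 + (-1305 - 136*(-143) + 1075*(-1305)*(-143)) = 3910731 + (-1305 + 19448 + 200611125) = 3910731 + 200629268 = 204539999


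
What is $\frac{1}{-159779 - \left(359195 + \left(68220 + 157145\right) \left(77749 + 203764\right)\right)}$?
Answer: $- \frac{1}{63443696219} \approx -1.5762 \cdot 10^{-11}$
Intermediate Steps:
$\frac{1}{-159779 - \left(359195 + \left(68220 + 157145\right) \left(77749 + 203764\right)\right)} = \frac{1}{-159779 - \left(359195 + 225365 \cdot 281513\right)} = \frac{1}{-159779 - 63443536440} = \frac{1}{-63443696219} = - \frac{1}{63443696219}$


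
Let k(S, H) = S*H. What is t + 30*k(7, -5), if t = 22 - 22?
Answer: -1050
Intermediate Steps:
t = 0
k(S, H) = H*S
t + 30*k(7, -5) = 0 + 30*(-5*7) = 0 + 30*(-35) = 0 - 1050 = -1050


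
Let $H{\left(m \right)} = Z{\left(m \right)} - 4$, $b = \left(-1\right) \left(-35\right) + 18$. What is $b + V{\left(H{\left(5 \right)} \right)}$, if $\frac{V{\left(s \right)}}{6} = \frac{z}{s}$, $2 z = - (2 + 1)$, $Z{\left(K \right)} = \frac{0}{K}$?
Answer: $\frac{221}{4} \approx 55.25$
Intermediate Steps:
$b = 53$ ($b = 35 + 18 = 53$)
$Z{\left(K \right)} = 0$
$z = - \frac{3}{2}$ ($z = \frac{\left(-1\right) \left(2 + 1\right)}{2} = \frac{\left(-1\right) 3}{2} = \frac{1}{2} \left(-3\right) = - \frac{3}{2} \approx -1.5$)
$H{\left(m \right)} = -4$ ($H{\left(m \right)} = 0 - 4 = -4$)
$V{\left(s \right)} = - \frac{9}{s}$ ($V{\left(s \right)} = 6 \left(- \frac{3}{2 s}\right) = - \frac{9}{s}$)
$b + V{\left(H{\left(5 \right)} \right)} = 53 - \frac{9}{-4} = 53 - - \frac{9}{4} = 53 + \frac{9}{4} = \frac{221}{4}$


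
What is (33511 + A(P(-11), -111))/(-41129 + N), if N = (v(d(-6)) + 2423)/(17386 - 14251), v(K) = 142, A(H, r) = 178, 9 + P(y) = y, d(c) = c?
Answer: -370579/452410 ≈ -0.81912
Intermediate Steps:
P(y) = -9 + y
N = 9/11 (N = (142 + 2423)/(17386 - 14251) = 2565/3135 = 2565*(1/3135) = 9/11 ≈ 0.81818)
(33511 + A(P(-11), -111))/(-41129 + N) = (33511 + 178)/(-41129 + 9/11) = 33689/(-452410/11) = 33689*(-11/452410) = -370579/452410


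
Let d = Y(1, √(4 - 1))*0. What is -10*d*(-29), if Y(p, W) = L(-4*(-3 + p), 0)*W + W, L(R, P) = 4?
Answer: 0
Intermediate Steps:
Y(p, W) = 5*W (Y(p, W) = 4*W + W = 5*W)
d = 0 (d = (5*√(4 - 1))*0 = (5*√3)*0 = 0)
-10*d*(-29) = -10*0*(-29) = 0*(-29) = 0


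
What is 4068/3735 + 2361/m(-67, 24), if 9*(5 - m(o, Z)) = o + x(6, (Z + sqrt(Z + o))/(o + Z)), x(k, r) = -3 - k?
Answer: 8873027/50215 ≈ 176.70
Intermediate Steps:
m(o, Z) = 6 - o/9 (m(o, Z) = 5 - (o + (-3 - 1*6))/9 = 5 - (o + (-3 - 6))/9 = 5 - (o - 9)/9 = 5 - (-9 + o)/9 = 5 + (1 - o/9) = 6 - o/9)
4068/3735 + 2361/m(-67, 24) = 4068/3735 + 2361/(6 - 1/9*(-67)) = 4068*(1/3735) + 2361/(6 + 67/9) = 452/415 + 2361/(121/9) = 452/415 + 2361*(9/121) = 452/415 + 21249/121 = 8873027/50215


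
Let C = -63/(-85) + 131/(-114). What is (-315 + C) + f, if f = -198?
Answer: -4974923/9690 ≈ -513.41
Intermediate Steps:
C = -3953/9690 (C = -63*(-1/85) + 131*(-1/114) = 63/85 - 131/114 = -3953/9690 ≈ -0.40795)
(-315 + C) + f = (-315 - 3953/9690) - 198 = -3056303/9690 - 198 = -4974923/9690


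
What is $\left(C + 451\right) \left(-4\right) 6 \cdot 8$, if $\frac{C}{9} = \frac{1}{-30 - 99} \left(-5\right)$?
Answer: $- \frac{3726336}{43} \approx -86659.0$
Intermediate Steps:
$C = \frac{15}{43}$ ($C = 9 \frac{1}{-30 - 99} \left(-5\right) = 9 \frac{1}{-129} \left(-5\right) = 9 \left(\left(- \frac{1}{129}\right) \left(-5\right)\right) = 9 \cdot \frac{5}{129} = \frac{15}{43} \approx 0.34884$)
$\left(C + 451\right) \left(-4\right) 6 \cdot 8 = \left(\frac{15}{43} + 451\right) \left(-4\right) 6 \cdot 8 = \frac{19408 \left(\left(-24\right) 8\right)}{43} = \frac{19408}{43} \left(-192\right) = - \frac{3726336}{43}$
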